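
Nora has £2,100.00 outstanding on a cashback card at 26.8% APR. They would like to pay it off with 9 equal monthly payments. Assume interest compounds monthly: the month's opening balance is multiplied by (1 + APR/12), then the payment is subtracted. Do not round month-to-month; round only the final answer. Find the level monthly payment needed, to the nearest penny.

Monthly rate r = 26.8%/12 = 2.23333% = 0.0223333.
Level-payment amortization: P = B₀·r / (1 − (1+r)^(−n)) = 2100.00·0.0223333 / (1 − 1.02233^(−9)).
Denominator 1 − (1+r)^(−9) = 0.180276645.
P = 46.9 / 0.180276645 ≈ 260.16.

£260.16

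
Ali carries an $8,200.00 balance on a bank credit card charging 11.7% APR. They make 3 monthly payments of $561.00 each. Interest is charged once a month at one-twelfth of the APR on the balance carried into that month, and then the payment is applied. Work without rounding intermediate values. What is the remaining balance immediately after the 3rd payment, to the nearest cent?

$6,742.73

Monthly rate r = 11.7%/12 = 0.975% = 0.00975.
Each month: B ← B·(1+r) − $561.00.
Month 1: interest $79.95; balance after payment $7,718.95.
Month 2: interest $75.26; balance after payment $7,233.21.
Month 3: interest $70.52; balance after payment $6,742.73.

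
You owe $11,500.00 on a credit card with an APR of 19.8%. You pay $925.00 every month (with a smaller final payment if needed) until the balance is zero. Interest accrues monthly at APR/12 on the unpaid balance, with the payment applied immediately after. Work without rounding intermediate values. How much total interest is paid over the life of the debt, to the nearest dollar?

$1,477

Monthly rate r = 19.8%/12 = 1.65% = 0.0165.
Payoff takes n = ⌈−ln(1 − rB₀/P)/ln(1+r)⌉ = ⌈14.029⌉ = 15 payments; the last is $26.67.
Total paid = 14·$925.00 + $26.67 = $12,976.67.
Total interest = total paid − principal = $12,976.67 − $11,500.00 = $1,476.67.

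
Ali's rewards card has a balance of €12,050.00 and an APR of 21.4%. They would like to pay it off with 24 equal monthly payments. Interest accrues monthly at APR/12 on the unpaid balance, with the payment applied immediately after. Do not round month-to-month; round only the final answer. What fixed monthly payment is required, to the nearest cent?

Monthly rate r = 21.4%/12 = 1.78333% = 0.0178333.
Level-payment amortization: P = B₀·r / (1 − (1+r)^(−n)) = 12050.00·0.0178333 / (1 − 1.01783^(−24)).
Denominator 1 − (1+r)^(−24) = 0.345725598.
P = 214.892 / 0.345725598 ≈ 621.57.

€621.57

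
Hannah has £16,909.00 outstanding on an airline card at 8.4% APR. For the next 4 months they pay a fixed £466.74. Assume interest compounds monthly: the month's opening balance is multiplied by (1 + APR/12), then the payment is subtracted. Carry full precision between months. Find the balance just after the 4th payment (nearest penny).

Monthly rate r = 8.4%/12 = 0.7% = 0.007.
Each month: B ← B·(1+r) − £466.74.
Month 1: interest £118.36; balance after payment £16,560.62.
Month 2: interest £115.92; balance after payment £16,209.81.
Month 3: interest £113.47; balance after payment £15,856.54.
Month 4: interest £111.00; balance after payment £15,500.79.

£15,500.79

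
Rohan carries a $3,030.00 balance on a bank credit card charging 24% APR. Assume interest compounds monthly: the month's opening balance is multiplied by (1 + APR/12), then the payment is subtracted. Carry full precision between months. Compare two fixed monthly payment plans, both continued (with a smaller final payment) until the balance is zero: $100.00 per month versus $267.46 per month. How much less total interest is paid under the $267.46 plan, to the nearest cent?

Monthly rate r = 24%/12 = 2% = 0.02.
At $100.00/mo: n = ⌈−ln(1 − rB₀/P)/ln(1+r)⌉ = 48 payments (last $3.47); total interest = total paid − $3,030.00 = $1,673.47.
At $267.46/mo: 13 payments (last $260.69); total interest $440.21.
Interest saved = $1,673.47 − $440.21 = $1,233.26.

$1,233.26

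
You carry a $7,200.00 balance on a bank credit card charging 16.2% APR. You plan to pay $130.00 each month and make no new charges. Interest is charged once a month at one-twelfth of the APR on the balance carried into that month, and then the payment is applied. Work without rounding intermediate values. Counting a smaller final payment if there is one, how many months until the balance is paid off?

103 payments

Monthly rate r = 16.2%/12 = 1.35% = 0.0135.
Recurrence: B ← B·(1+r) − $130.00.
Month 1: interest $97.20; balance after payment $7,167.20.
Month 2: interest $96.76; balance after payment $7,133.96.
Closed form: n = −ln(1 − rB₀/P)/ln(1+r) = −ln(0.25231)/ln(1.0135) ≈ 102.695, so the balance reaches zero during payment 103.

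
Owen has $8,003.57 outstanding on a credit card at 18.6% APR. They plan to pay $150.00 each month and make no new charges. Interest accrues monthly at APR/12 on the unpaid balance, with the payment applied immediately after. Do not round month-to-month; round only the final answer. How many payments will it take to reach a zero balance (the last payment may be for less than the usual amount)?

Monthly rate r = 18.6%/12 = 1.55% = 0.0155.
Recurrence: B ← B·(1+r) − $150.00.
Month 1: interest $124.06; balance after payment $7,977.63.
Month 2: interest $123.65; balance after payment $7,951.28.
Closed form: n = −ln(1 − rB₀/P)/ln(1+r) = −ln(0.17296)/ln(1.0155) ≈ 114.080, so the balance reaches zero during payment 115.

115 payments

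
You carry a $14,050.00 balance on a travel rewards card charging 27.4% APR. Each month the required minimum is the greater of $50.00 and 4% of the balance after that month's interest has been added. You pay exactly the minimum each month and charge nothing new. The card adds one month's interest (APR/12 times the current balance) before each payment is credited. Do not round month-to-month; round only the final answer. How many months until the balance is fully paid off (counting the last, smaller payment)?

Monthly rate r = 27.4%/12 = 2.28333% = 0.0228333.
While 4% of the post-interest balance exceeds $50.00, each month B ← (B·(1+r))·(1 − 0.04), i.e. B shrinks by the factor (1+r)·0.96 = 0.98192.
This holds for months 1–134. Entering month 135 the balance is $1,218.64; 4% of the post-interest balance is now below $50.00, so the flat $50.00 minimum applies from here.
From month 135 a fixed $50.00 at rate r clears $1,218.64 in 37 more payments. Total: 134 + 37 = 171 months.

171 months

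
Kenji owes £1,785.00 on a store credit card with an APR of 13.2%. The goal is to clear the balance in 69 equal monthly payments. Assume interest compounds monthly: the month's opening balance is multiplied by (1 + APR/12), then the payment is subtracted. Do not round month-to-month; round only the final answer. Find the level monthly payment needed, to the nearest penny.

Monthly rate r = 13.2%/12 = 1.1% = 0.011.
Level-payment amortization: P = B₀·r / (1 − (1+r)^(−n)) = 1785.00·0.011 / (1 − 1.011^(−69)).
Denominator 1 − (1+r)^(−69) = 0.529921634.
P = 19.635 / 0.529921634 ≈ 37.05.

£37.05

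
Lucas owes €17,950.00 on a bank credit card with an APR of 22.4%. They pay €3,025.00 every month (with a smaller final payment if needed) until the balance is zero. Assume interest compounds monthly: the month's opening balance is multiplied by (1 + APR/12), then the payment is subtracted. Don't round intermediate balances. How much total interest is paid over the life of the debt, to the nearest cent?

€1,257.59

Monthly rate r = 22.4%/12 = 1.86667% = 0.0186667.
Payoff takes n = ⌈−ln(1 − rB₀/P)/ln(1+r)⌉ = ⌈6.348⌉ = 7 payments; the last is €1,057.59.
Total paid = 6·€3,025.00 + €1,057.59 = €19,207.59.
Total interest = total paid − principal = €19,207.59 − €17,950.00 = €1,257.59.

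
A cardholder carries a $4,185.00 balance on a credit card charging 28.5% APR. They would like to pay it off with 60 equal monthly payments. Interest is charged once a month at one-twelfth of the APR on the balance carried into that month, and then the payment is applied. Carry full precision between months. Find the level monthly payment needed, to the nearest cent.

$131.57

Monthly rate r = 28.5%/12 = 2.375% = 0.02375.
Level-payment amortization: P = B₀·r / (1 − (1+r)^(−n)) = 4185.00·0.02375 / (1 − 1.02375^(−60)).
Denominator 1 − (1+r)^(−60) = 0.755451438.
P = 99.3937 / 0.755451438 ≈ 131.57.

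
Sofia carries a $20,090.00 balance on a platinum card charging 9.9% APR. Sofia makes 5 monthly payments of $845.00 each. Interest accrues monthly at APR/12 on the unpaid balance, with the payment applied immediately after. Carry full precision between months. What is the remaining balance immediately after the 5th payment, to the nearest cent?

Monthly rate r = 9.9%/12 = 0.825% = 0.00825.
Each month: B ← B·(1+r) − $845.00.
Month 1: interest $165.74; balance after payment $19,410.74.
Month 2: interest $160.14; balance after payment $18,725.88.
Month 3: interest $154.49; balance after payment $18,035.37.
Month 4: interest $148.79; balance after payment $17,339.16.
Month 5: interest $143.05; balance after payment $16,637.21.

$16,637.21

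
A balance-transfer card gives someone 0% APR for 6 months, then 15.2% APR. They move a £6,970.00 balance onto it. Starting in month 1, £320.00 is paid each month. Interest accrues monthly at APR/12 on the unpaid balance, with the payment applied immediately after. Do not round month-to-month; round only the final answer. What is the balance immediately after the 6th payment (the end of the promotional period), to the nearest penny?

Promo months 1–6 at r₀ = 0%/12 = 0; months 7+ at r₁ = 15.2%/12 = 0.0126667.
After month 6 (no interest yet): B = £6,970.00 − 6·£320.00 = £5,050.00.

£5,050.00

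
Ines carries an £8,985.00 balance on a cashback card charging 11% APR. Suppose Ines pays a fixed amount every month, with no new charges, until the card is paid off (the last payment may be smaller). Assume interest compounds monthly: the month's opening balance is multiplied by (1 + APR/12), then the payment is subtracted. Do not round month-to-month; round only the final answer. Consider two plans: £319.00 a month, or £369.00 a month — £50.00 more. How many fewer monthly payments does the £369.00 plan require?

5 fewer payments

Monthly rate r = 11%/12 = 0.916667% = 0.00916667.
At £319.00/mo: n = ⌈−ln(1 − rB₀/P)/ln(1+r)⌉ = 33 payments (last £233.28); total interest = total paid − £8,985.00 = £1,456.28.
At £369.00/mo: 28 payments (last £251.32); total interest £1,229.32.
Payments saved = 33 − 28 = 5.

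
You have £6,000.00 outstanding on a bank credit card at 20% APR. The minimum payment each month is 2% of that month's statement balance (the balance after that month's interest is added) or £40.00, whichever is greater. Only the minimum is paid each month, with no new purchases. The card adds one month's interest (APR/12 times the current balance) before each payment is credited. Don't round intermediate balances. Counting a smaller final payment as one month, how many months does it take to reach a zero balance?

408 months

Monthly rate r = 20%/12 = 1.66667% = 0.0166667.
While 2% of the post-interest balance exceeds £40.00, each month B ← (B·(1+r))·(1 − 0.02), i.e. B shrinks by the factor (1+r)·0.98 = 0.99633.
This holds for months 1–304. Entering month 305 the balance is £1,964.12; 2% of the post-interest balance is now below £40.00, so the flat £40.00 minimum applies from here.
From month 305 a fixed £40.00 at rate r clears £1,964.12 in 104 more payments. Total: 304 + 104 = 408 months.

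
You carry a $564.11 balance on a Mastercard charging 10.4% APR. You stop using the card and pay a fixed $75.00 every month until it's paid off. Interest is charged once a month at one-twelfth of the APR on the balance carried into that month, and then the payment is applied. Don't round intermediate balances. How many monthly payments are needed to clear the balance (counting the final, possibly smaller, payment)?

Monthly rate r = 10.4%/12 = 0.866667% = 0.00866667.
Recurrence: B ← B·(1+r) − $75.00.
Month 1: interest $4.89; balance after payment $494.00.
Month 2: interest $4.28; balance after payment $423.28.
Closed form: n = −ln(1 − rB₀/P)/ln(1+r) = −ln(0.93481)/ln(1.00867) ≈ 7.811, so the balance reaches zero during payment 8.

8 months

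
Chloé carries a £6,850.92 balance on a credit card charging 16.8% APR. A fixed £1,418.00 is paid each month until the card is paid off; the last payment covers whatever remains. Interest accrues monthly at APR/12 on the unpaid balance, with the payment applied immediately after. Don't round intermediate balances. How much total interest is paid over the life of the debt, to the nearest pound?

Monthly rate r = 16.8%/12 = 1.4% = 0.014.
Payoff takes n = ⌈−ln(1 − rB₀/P)/ln(1+r)⌉ = ⌈5.037⌉ = 6 payments; the last is £53.52.
Total paid = 5·£1,418.00 + £53.52 = £7,143.52.
Total interest = total paid − principal = £7,143.52 − £6,850.92 = £292.60.

£293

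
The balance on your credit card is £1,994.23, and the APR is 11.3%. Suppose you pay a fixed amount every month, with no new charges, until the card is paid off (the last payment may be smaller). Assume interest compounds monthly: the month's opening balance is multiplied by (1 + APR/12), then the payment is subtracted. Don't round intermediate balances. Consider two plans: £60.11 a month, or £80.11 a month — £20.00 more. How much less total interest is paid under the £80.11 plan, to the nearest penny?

£119.03

Monthly rate r = 11.3%/12 = 0.941667% = 0.00941667.
At £60.11/mo: n = ⌈−ln(1 − rB₀/P)/ln(1+r)⌉ = 40 payments (last £57.93); total interest = total paid − £1,994.23 = £407.99.
At £80.11/mo: 29 payments (last £40.11); total interest £288.96.
Interest saved = £407.99 − £288.96 = £119.03.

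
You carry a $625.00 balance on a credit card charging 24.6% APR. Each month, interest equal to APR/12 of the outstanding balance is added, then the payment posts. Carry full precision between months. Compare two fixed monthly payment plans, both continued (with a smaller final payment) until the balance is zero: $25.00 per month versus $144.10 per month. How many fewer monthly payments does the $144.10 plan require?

Monthly rate r = 24.6%/12 = 2.05% = 0.0205.
At $25.00/mo: n = ⌈−ln(1 − rB₀/P)/ln(1+r)⌉ = 36 payments (last $10.19); total interest = total paid − $625.00 = $260.19.
At $144.10/mo: 5 payments (last $85.19); total interest $36.59.
Payments saved = 36 − 5 = 31.

31 fewer payments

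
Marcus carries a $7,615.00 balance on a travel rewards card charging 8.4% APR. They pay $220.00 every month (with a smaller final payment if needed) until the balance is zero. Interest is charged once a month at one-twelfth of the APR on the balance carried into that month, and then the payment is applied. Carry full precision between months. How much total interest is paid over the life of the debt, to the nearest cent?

Monthly rate r = 8.4%/12 = 0.7% = 0.007.
Payoff takes n = ⌈−ln(1 − rB₀/P)/ln(1+r)⌉ = ⌈39.776⌉ = 40 payments; the last is $170.85.
Total paid = 39·$220.00 + $170.85 = $8,750.85.
Total interest = total paid − principal = $8,750.85 − $7,615.00 = $1,135.85.

$1,135.85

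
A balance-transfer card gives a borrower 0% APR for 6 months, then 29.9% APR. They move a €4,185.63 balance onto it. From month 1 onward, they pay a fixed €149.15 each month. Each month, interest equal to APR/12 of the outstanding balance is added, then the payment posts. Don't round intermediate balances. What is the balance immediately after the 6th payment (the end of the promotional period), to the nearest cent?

Promo months 1–6 at r₀ = 0%/12 = 0; months 7+ at r₁ = 29.9%/12 = 0.0249167.
After month 6 (no interest yet): B = €4,185.63 − 6·€149.15 = €3,290.73.

€3,290.73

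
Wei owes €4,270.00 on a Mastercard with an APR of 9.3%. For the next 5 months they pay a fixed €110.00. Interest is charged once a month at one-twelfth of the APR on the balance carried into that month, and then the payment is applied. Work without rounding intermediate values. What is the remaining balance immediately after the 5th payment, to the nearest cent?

Monthly rate r = 9.3%/12 = 0.775% = 0.00775.
Each month: B ← B·(1+r) − €110.00.
Month 1: interest €33.09; balance after payment €4,193.09.
Month 2: interest €32.50; balance after payment €4,115.59.
Month 3: interest €31.90; balance after payment €4,037.48.
Month 4: interest €31.29; balance after payment €3,958.78.
Month 5: interest €30.68; balance after payment €3,879.46.

€3,879.46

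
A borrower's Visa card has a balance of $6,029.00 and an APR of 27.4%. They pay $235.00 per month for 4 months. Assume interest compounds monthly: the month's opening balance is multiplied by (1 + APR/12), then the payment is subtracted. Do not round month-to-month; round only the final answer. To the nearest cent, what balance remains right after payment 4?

$5,626.11

Monthly rate r = 27.4%/12 = 2.28333% = 0.0228333.
Each month: B ← B·(1+r) − $235.00.
Month 1: interest $137.66; balance after payment $5,931.66.
Month 2: interest $135.44; balance after payment $5,832.10.
Month 3: interest $133.17; balance after payment $5,730.27.
Month 4: interest $130.84; balance after payment $5,626.11.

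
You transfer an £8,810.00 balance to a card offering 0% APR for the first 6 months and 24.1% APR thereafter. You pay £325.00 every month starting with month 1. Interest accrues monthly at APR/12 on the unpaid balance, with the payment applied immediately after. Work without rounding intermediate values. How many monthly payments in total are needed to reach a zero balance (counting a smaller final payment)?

34 payments

Promo months 1–6 at r₀ = 0%/12 = 0; months 7+ at r₁ = 24.1%/12 = 0.0200833.
After month 6 (no interest yet): B = £8,810.00 − 6·£325.00 = £6,860.00.
Then at r₁ with £325.00/mo: n₂ = −ln(1 − r₁·B/P)/ln(1+r₁) ≈ 27.74 → 28 more payments.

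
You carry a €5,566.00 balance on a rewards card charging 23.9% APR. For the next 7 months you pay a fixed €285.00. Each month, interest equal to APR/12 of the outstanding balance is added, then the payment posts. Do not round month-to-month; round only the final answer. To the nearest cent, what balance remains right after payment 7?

Monthly rate r = 23.9%/12 = 1.99167% = 0.0199167.
Each month: B ← B·(1+r) − €285.00.
Month 1: interest €110.86; balance after payment €5,391.86.
Month 2: interest €107.39; balance after payment €5,214.24.
Month 3: interest €103.85; balance after payment €5,033.09.
Month 4: interest €100.24; balance after payment €4,848.34.
Month 5: interest €96.56; balance after payment €4,659.90.
Month 6: interest €92.81; balance after payment €4,467.71.
Month 7: interest €88.98; balance after payment €4,271.69.

€4,271.69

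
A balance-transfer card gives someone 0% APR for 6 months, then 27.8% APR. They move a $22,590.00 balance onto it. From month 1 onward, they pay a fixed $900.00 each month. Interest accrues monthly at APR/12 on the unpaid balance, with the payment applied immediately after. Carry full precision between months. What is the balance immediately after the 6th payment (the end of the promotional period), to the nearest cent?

$17,190.00

Promo months 1–6 at r₀ = 0%/12 = 0; months 7+ at r₁ = 27.8%/12 = 0.0231667.
After month 6 (no interest yet): B = $22,590.00 − 6·$900.00 = $17,190.00.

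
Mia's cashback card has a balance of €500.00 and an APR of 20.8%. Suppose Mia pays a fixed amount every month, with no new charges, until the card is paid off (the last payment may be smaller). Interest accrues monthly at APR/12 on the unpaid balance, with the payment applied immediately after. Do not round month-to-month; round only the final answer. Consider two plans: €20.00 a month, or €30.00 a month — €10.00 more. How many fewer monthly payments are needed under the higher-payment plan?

14 fewer payments

Monthly rate r = 20.8%/12 = 1.73333% = 0.0173333.
At €20.00/mo: n = ⌈−ln(1 − rB₀/P)/ln(1+r)⌉ = 34 payments (last €1.04); total interest = total paid − €500.00 = €161.04.
At €30.00/mo: 20 payments (last €25.20); total interest €95.20.
Payments saved = 34 − 20 = 14.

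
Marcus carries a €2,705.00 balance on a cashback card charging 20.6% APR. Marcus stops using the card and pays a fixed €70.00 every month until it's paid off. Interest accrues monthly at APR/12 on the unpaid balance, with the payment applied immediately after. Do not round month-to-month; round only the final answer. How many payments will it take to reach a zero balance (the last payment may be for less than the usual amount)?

64 payments

Monthly rate r = 20.6%/12 = 1.71667% = 0.0171667.
Recurrence: B ← B·(1+r) − €70.00.
Month 1: interest €46.44; balance after payment €2,681.44.
Month 2: interest €46.03; balance after payment €2,657.47.
Closed form: n = −ln(1 − rB₀/P)/ln(1+r) = −ln(0.33663)/ln(1.01717) ≈ 63.966, so the balance reaches zero during payment 64.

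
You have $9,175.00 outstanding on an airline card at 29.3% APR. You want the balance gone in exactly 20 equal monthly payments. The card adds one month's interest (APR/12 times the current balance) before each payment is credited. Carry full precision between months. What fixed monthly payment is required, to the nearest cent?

Monthly rate r = 29.3%/12 = 2.44167% = 0.0244167.
Level-payment amortization: P = B₀·r / (1 − (1+r)^(−n)) = 9175.00·0.0244167 / (1 − 1.02442^(−20)).
Denominator 1 − (1+r)^(−20) = 0.382741202.
P = 224.023 / 0.382741202 ≈ 585.31.

$585.31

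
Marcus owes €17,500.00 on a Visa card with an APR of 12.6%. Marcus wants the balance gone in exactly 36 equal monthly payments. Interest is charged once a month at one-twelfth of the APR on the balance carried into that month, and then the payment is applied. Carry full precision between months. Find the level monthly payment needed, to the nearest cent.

Monthly rate r = 12.6%/12 = 1.05% = 0.0105.
Level-payment amortization: P = B₀·r / (1 − (1+r)^(−n)) = 17500.00·0.0105 / (1 − 1.0105^(−36)).
Denominator 1 − (1+r)^(−36) = 0.313417772.
P = 183.75 / 0.313417772 ≈ 586.28.

€586.28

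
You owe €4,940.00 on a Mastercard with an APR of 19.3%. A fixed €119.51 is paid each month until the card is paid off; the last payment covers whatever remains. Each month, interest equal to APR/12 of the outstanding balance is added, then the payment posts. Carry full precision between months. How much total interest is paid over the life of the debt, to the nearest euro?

€3,248

Monthly rate r = 19.3%/12 = 1.60833% = 0.0160833.
Payoff takes n = ⌈−ln(1 − rB₀/P)/ln(1+r)⌉ = ⌈68.508⌉ = 69 payments; the last is €60.90.
Total paid = 68·€119.51 + €60.90 = €8,187.58.
Total interest = total paid − principal = €8,187.58 − €4,940.00 = €3,247.58.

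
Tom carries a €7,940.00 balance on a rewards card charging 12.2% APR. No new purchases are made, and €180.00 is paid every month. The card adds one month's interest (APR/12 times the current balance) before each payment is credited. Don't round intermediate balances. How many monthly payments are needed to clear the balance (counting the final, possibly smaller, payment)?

Monthly rate r = 12.2%/12 = 1.01667% = 0.0101667.
Recurrence: B ← B·(1+r) − €180.00.
Month 1: interest €80.72; balance after payment €7,840.72.
Month 2: interest €79.71; balance after payment €7,740.44.
Closed form: n = −ln(1 − rB₀/P)/ln(1+r) = −ln(0.55154)/ln(1.01017) ≈ 58.826, so the balance reaches zero during payment 59.

59 months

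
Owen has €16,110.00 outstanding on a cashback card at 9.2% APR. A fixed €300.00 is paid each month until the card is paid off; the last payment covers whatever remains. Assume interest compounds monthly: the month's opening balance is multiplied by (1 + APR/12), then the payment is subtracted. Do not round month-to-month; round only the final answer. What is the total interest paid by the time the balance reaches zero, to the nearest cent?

€4,729.17

Monthly rate r = 9.2%/12 = 0.766667% = 0.00766667.
Payoff takes n = ⌈−ln(1 − rB₀/P)/ln(1+r)⌉ = ⌈69.463⌉ = 70 payments; the last is €139.17.
Total paid = 69·€300.00 + €139.17 = €20,839.17.
Total interest = total paid − principal = €20,839.17 − €16,110.00 = €4,729.17.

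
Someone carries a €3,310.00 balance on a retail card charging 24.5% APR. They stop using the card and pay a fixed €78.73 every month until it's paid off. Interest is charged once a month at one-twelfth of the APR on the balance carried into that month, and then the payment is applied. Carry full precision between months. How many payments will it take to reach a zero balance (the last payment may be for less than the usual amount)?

97 payments

Monthly rate r = 24.5%/12 = 2.04167% = 0.0204167.
Recurrence: B ← B·(1+r) − €78.73.
Month 1: interest €67.58; balance after payment €3,298.85.
Month 2: interest €67.35; balance after payment €3,287.47.
Closed form: n = −ln(1 − rB₀/P)/ln(1+r) = −ln(0.14163)/ln(1.02042) ≈ 96.705, so the balance reaches zero during payment 97.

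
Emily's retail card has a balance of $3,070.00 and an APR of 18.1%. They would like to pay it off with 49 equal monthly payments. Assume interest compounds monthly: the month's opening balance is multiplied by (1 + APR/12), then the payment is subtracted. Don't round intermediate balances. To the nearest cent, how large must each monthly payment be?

Monthly rate r = 18.1%/12 = 1.50833% = 0.0150833.
Level-payment amortization: P = B₀·r / (1 − (1+r)^(−n)) = 3070.00·0.0150833 / (1 − 1.01508^(−49)).
Denominator 1 − (1+r)^(−49) = 0.519805878.
P = 46.3058 / 0.519805878 ≈ 89.08.

$89.08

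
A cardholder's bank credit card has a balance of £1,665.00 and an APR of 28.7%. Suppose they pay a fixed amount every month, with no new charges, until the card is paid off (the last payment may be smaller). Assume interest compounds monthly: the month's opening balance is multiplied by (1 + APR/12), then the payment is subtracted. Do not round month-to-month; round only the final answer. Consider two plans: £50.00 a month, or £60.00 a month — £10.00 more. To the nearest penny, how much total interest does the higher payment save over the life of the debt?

£601.00

Monthly rate r = 28.7%/12 = 2.39167% = 0.0239167.
At £50.00/mo: n = ⌈−ln(1 − rB₀/P)/ln(1+r)⌉ = 68 payments (last £17.41); total interest = total paid − £1,665.00 = £1,702.41.
At £60.00/mo: 47 payments (last £6.41); total interest £1,101.41.
Interest saved = £1,702.41 − £1,101.41 = £601.00.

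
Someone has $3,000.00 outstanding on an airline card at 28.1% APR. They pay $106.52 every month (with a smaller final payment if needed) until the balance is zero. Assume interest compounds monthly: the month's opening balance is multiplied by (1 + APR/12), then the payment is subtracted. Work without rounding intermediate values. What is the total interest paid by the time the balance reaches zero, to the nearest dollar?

Monthly rate r = 28.1%/12 = 2.34167% = 0.0234167.
Payoff takes n = ⌈−ln(1 − rB₀/P)/ln(1+r)⌉ = ⌈46.544⌉ = 47 payments; the last is $58.26.
Total paid = 46·$106.52 + $58.26 = $4,958.18.
Total interest = total paid − principal = $4,958.18 − $3,000.00 = $1,958.18.

$1,958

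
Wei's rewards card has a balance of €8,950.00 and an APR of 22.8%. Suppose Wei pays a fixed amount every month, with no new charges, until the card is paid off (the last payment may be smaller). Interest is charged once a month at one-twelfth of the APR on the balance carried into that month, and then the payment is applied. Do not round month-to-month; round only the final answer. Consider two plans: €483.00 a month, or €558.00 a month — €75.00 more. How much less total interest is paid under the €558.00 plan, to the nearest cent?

Monthly rate r = 22.8%/12 = 1.9% = 0.019.
At €483.00/mo: n = ⌈−ln(1 − rB₀/P)/ln(1+r)⌉ = 24 payments (last €27.78); total interest = total paid − €8,950.00 = €2,186.78.
At €558.00/mo: 20 payments (last €175.13); total interest €1,827.13.
Interest saved = €2,186.78 − €1,827.13 = €359.65.

€359.65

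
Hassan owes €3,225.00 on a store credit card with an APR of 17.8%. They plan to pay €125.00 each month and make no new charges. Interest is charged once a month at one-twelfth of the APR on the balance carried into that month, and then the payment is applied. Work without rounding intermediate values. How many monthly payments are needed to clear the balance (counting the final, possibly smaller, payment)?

Monthly rate r = 17.8%/12 = 1.48333% = 0.0148333.
Recurrence: B ← B·(1+r) − €125.00.
Month 1: interest €47.84; balance after payment €3,147.84.
Month 2: interest €46.69; balance after payment €3,069.53.
Closed form: n = −ln(1 − rB₀/P)/ln(1+r) = −ln(0.6173)/ln(1.01483) ≈ 32.762, so the balance reaches zero during payment 33.

33 months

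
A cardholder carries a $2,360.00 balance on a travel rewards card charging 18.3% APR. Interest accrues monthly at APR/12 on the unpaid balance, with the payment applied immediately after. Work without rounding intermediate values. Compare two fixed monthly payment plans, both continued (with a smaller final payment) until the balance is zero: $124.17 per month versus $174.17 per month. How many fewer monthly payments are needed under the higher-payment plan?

7 fewer payments

Monthly rate r = 18.3%/12 = 1.525% = 0.01525.
At $124.17/mo: n = ⌈−ln(1 − rB₀/P)/ln(1+r)⌉ = 23 payments (last $76.55); total interest = total paid − $2,360.00 = $448.29.
At $174.17/mo: 16 payments (last $51.50); total interest $304.05.
Payments saved = 23 − 16 = 7.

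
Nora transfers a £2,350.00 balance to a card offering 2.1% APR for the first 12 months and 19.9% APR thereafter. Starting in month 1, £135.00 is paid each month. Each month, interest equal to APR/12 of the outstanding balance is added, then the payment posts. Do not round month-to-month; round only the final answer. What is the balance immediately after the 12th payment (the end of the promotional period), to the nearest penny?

£764.14

Promo months 1–12 at r₀ = 2.1%/12 = 0.00175; months 13+ at r₁ = 19.9%/12 = 0.0165833.
After month 12: iterate B ← B·(1+r₀) − £135.00 for 12 months → £764.14.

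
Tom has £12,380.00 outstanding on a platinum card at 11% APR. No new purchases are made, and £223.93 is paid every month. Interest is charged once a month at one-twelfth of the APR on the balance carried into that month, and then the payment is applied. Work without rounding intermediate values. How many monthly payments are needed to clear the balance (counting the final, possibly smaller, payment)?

78 months

Monthly rate r = 11%/12 = 0.916667% = 0.00916667.
Recurrence: B ← B·(1+r) − £223.93.
Month 1: interest £113.48; balance after payment £12,269.55.
Month 2: interest £112.47; balance after payment £12,158.09.
Closed form: n = −ln(1 − rB₀/P)/ln(1+r) = −ln(0.49322)/ln(1.00917) ≈ 77.458, so the balance reaches zero during payment 78.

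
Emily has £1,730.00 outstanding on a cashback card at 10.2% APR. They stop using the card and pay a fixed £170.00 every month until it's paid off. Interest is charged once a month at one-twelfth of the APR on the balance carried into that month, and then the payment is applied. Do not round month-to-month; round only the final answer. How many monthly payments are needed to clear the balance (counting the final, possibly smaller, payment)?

11 months

Monthly rate r = 10.2%/12 = 0.85% = 0.0085.
Recurrence: B ← B·(1+r) − £170.00.
Month 1: interest £14.70; balance after payment £1,574.70.
Month 2: interest £13.38; balance after payment £1,418.09.
Closed form: n = −ln(1 − rB₀/P)/ln(1+r) = −ln(0.9135)/ln(1.0085) ≈ 10.689, so the balance reaches zero during payment 11.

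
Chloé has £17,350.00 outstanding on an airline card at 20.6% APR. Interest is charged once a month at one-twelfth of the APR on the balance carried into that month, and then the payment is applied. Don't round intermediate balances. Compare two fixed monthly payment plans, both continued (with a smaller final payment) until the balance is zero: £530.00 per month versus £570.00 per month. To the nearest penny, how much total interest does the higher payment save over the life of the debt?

£946.92

Monthly rate r = 20.6%/12 = 1.71667% = 0.0171667.
At £530.00/mo: n = ⌈−ln(1 − rB₀/P)/ln(1+r)⌉ = 49 payments (last £264.25); total interest = total paid − £17,350.00 = £8,354.25.
At £570.00/mo: 44 payments (last £247.33); total interest £7,407.33.
Interest saved = £8,354.25 − £7,407.33 = £946.92.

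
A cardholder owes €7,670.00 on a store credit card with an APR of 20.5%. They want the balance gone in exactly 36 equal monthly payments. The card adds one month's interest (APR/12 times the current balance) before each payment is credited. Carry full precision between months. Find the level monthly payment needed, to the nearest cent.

€287.00

Monthly rate r = 20.5%/12 = 1.70833% = 0.0170833.
Level-payment amortization: P = B₀·r / (1 − (1+r)^(−n)) = 7670.00·0.0170833 / (1 − 1.01708^(−36)).
Denominator 1 − (1+r)^(−36) = 0.456543681.
P = 131.029 / 0.456543681 ≈ 287.00.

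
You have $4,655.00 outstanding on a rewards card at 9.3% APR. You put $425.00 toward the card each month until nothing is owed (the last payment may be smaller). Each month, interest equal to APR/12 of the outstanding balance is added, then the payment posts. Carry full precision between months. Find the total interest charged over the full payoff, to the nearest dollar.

Monthly rate r = 9.3%/12 = 0.775% = 0.00775.
Payoff takes n = ⌈−ln(1 − rB₀/P)/ln(1+r)⌉ = ⌈11.490⌉ = 12 payments; the last is $208.75.
Total paid = 11·$425.00 + $208.75 = $4,883.75.
Total interest = total paid − principal = $4,883.75 − $4,655.00 = $228.75.

$229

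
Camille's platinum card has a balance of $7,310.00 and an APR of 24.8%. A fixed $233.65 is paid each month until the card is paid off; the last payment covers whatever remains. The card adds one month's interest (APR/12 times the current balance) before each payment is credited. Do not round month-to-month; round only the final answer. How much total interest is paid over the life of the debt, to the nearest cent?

Monthly rate r = 24.8%/12 = 2.06667% = 0.0206667.
Payoff takes n = ⌈−ln(1 − rB₀/P)/ln(1+r)⌉ = ⌈50.846⌉ = 51 payments; the last is $197.88.
Total paid = 50·$233.65 + $197.88 = $11,880.38.
Total interest = total paid − principal = $11,880.38 − $7,310.00 = $4,570.38.

$4,570.38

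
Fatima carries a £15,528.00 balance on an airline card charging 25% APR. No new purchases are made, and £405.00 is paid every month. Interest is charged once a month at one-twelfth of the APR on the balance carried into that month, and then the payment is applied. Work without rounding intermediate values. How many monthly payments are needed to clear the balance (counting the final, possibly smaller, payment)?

Monthly rate r = 25%/12 = 2.08333% = 0.0208333.
Recurrence: B ← B·(1+r) − £405.00.
Month 1: interest £323.50; balance after payment £15,446.50.
Month 2: interest £321.80; balance after payment £15,363.30.
Closed form: n = −ln(1 − rB₀/P)/ln(1+r) = −ln(0.20123)/ln(1.02083) ≈ 77.757, so the balance reaches zero during payment 78.

78 months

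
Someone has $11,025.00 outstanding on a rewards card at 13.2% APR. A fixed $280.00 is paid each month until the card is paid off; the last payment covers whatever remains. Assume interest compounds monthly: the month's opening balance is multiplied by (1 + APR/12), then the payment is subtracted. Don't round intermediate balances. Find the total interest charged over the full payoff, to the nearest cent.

$3,502.90

Monthly rate r = 13.2%/12 = 1.1% = 0.011.
Payoff takes n = ⌈−ln(1 − rB₀/P)/ln(1+r)⌉ = ⌈51.885⌉ = 52 payments; the last is $247.90.
Total paid = 51·$280.00 + $247.90 = $14,527.90.
Total interest = total paid − principal = $14,527.90 − $11,025.00 = $3,502.90.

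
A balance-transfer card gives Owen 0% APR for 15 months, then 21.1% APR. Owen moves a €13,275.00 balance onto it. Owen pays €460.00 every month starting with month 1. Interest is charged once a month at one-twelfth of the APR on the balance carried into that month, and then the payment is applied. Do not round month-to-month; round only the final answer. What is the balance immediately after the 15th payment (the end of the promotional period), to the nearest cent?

Promo months 1–15 at r₀ = 0%/12 = 0; months 16+ at r₁ = 21.1%/12 = 0.0175833.
After month 15 (no interest yet): B = €13,275.00 − 15·€460.00 = €6,375.00.

€6,375.00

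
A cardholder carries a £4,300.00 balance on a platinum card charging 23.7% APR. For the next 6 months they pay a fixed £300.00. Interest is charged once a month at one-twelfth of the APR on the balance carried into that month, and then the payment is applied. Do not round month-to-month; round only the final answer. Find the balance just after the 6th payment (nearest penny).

Monthly rate r = 23.7%/12 = 1.975% = 0.01975.
Each month: B ← B·(1+r) − £300.00.
Month 1: interest £84.92; balance after payment £4,084.93.
Month 2: interest £80.68; balance after payment £3,865.60.
Month 3: interest £76.35; balance after payment £3,641.95.
Month 4: interest £71.93; balance after payment £3,413.88.
Month 5: interest £67.42; balance after payment £3,181.30.
Month 6: interest £62.83; balance after payment £2,944.13.

£2,944.13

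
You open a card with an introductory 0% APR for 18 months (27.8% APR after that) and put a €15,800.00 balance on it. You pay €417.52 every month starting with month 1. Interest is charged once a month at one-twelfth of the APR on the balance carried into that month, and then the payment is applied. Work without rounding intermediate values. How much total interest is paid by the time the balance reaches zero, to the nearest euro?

Promo months 1–18 at r₀ = 0%/12 = 0; months 19+ at r₁ = 27.8%/12 = 0.0231667.
After month 18 (no interest yet): B = €15,800.00 − 18·€417.52 = €8,284.64.
Then at r₁ with €417.52/mo: n₂ = −ln(1 − r₁·B/P)/ln(1+r₁) ≈ 26.88 → 27 more payments.
Total paid = 44·€417.52 + €367.66 = €18,738.54; interest = €18,738.54 − €15,800.00 = €2,938.54.

€2,939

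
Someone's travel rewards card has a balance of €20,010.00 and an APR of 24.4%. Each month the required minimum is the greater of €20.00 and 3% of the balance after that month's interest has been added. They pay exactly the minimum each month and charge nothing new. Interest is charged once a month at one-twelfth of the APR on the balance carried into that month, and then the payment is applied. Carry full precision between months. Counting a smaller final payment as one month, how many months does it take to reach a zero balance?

Monthly rate r = 24.4%/12 = 2.03333% = 0.0203333.
While 3% of the post-interest balance exceeds €20.00, each month B ← (B·(1+r))·(1 − 0.03), i.e. B shrinks by the factor (1+r)·0.97 = 0.98972.
This holds for months 1–332. Entering month 333 the balance is €648.38; 3% of the post-interest balance is now below €20.00, so the flat €20.00 minimum applies from here.
From month 333 a fixed €20.00 at rate r clears €648.38 in 54 more payments. Total: 332 + 54 = 386 months.

386 months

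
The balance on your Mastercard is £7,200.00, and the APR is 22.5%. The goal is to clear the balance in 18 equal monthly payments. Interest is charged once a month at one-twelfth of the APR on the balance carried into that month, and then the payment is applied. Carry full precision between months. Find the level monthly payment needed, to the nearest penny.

£474.99

Monthly rate r = 22.5%/12 = 1.875% = 0.01875.
Level-payment amortization: P = B₀·r / (1 − (1+r)^(−n)) = 7200.00·0.01875 / (1 − 1.01875^(−18)).
Denominator 1 − (1+r)^(−18) = 0.284214645.
P = 135 / 0.284214645 ≈ 474.99.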